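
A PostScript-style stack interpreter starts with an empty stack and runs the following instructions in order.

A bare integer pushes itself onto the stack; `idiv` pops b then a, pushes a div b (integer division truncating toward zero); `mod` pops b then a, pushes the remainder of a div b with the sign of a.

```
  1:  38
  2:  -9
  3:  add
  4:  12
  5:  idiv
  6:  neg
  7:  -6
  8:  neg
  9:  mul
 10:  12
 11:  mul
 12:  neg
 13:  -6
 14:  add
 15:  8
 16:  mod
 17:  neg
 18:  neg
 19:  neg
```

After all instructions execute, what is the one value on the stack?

-2

38   -> [38]
-9   -> [38, -9]
add  -> [29]
12   -> [29, 12]
idiv -> [2]
neg  -> [-2]
-6   -> [-2, -6]
neg  -> [-2, 6]
mul  -> [-12]
12   -> [-12, 12]
mul  -> [-144]
neg  -> [144]
-6   -> [144, -6]
add  -> [138]
8    -> [138, 8]
mod  -> [2]
neg  -> [-2]
neg  -> [2]
neg  -> [-2]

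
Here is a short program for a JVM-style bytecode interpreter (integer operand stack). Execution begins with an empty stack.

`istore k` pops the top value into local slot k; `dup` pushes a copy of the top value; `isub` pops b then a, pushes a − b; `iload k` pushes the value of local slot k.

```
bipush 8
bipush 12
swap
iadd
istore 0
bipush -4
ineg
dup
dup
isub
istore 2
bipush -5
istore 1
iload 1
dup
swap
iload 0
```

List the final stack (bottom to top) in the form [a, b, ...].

bipush 8  : 8
bipush 12 : 8 12
swap      : 12 8
iadd      : 20
istore 0  : (empty)
bipush -4 : -4
ineg      : 4
dup       : 4 4
dup       : 4 4 4
isub      : 4 0
istore 2  : 4
bipush -5 : 4 -5
istore 1  : 4
iload 1   : 4 -5
dup       : 4 -5 -5
swap      : 4 -5 -5
iload 0   : 4 -5 -5 20

[4, -5, -5, 20]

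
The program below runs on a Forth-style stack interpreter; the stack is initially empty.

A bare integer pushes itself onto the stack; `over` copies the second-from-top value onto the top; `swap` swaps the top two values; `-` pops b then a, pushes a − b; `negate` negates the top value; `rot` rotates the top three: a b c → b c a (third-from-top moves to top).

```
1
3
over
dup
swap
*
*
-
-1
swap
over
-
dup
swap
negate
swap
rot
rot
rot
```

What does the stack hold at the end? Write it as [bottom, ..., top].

1       [1]
3       [1, 3]
over    [1, 3, 1]
dup     [1, 3, 1, 1]
swap    [1, 3, 1, 1]
*       [1, 3, 1]
*       [1, 3]
-       [-2]
-1      [-2, -1]
swap    [-1, -2]
over    [-1, -2, -1]
-       [-1, -1]
dup     [-1, -1, -1]
swap    [-1, -1, -1]
negate  [-1, -1, 1]
swap    [-1, 1, -1]
rot     [1, -1, -1]
rot     [-1, -1, 1]
rot     [-1, 1, -1]

[-1, 1, -1]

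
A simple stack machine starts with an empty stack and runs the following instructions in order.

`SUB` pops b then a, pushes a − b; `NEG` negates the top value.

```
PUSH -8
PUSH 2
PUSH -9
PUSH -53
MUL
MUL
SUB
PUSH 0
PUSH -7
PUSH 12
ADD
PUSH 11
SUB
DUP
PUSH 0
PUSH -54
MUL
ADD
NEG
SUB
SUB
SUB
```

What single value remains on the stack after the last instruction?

-974

PUSH -8  → [-8]
PUSH 2   → [-8, 2]
PUSH -9  → [-8, 2, -9]
PUSH -53 → [-8, 2, -9, -53]
MUL      → [-8, 2, 477]
MUL      → [-8, 954]
SUB      → [-962]
PUSH 0   → [-962, 0]
PUSH -7  → [-962, 0, -7]
PUSH 12  → [-962, 0, -7, 12]
ADD      → [-962, 0, 5]
PUSH 11  → [-962, 0, 5, 11]
SUB      → [-962, 0, -6]
DUP      → [-962, 0, -6, -6]
PUSH 0   → [-962, 0, -6, -6, 0]
PUSH -54 → [-962, 0, -6, -6, 0, -54]
MUL      → [-962, 0, -6, -6, 0]
ADD      → [-962, 0, -6, -6]
NEG      → [-962, 0, -6, 6]
SUB      → [-962, 0, -12]
SUB      → [-962, 12]
SUB      → [-974]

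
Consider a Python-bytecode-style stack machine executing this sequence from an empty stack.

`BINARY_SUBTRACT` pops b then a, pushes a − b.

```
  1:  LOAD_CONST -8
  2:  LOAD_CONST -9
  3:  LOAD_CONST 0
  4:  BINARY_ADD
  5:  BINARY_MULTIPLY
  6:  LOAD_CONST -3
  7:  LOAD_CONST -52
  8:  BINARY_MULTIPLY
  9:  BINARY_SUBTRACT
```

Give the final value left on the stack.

LOAD_CONST -8    -8
LOAD_CONST -9    -8 -9
LOAD_CONST 0     -8 -9 0
BINARY_ADD       -8 -9
BINARY_MULTIPLY  72
LOAD_CONST -3    72 -3
LOAD_CONST -52   72 -3 -52
BINARY_MULTIPLY  72 156
BINARY_SUBTRACT  -84

-84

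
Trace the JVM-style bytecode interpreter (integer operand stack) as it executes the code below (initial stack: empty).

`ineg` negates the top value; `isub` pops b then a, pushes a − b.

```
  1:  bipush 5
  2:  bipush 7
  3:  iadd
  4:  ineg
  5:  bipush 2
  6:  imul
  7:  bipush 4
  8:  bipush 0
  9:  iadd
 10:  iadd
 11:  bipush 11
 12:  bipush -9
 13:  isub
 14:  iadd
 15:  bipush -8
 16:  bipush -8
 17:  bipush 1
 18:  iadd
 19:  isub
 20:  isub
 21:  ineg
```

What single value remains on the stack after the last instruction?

bipush 5  : [5]
bipush 7  : [5, 7]
iadd      : [12]
ineg      : [-12]
bipush 2  : [-12, 2]
imul      : [-24]
bipush 4  : [-24, 4]
bipush 0  : [-24, 4, 0]
iadd      : [-24, 4]
iadd      : [-20]
bipush 11 : [-20, 11]
bipush -9 : [-20, 11, -9]
isub      : [-20, 20]
iadd      : [0]
bipush -8 : [0, -8]
bipush -8 : [0, -8, -8]
bipush 1  : [0, -8, -8, 1]
iadd      : [0, -8, -7]
isub      : [0, -1]
isub      : [1]
ineg      : [-1]

-1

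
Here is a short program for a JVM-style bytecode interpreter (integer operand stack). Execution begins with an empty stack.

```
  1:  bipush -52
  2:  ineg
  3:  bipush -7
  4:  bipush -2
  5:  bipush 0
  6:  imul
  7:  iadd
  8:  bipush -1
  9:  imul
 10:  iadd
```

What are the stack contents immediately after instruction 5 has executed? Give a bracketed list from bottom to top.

bipush -52 : [-52]
ineg       : [52]
bipush -7  : [52, -7]
bipush -2  : [52, -7, -2]
bipush 0   : [52, -7, -2, 0]

[52, -7, -2, 0]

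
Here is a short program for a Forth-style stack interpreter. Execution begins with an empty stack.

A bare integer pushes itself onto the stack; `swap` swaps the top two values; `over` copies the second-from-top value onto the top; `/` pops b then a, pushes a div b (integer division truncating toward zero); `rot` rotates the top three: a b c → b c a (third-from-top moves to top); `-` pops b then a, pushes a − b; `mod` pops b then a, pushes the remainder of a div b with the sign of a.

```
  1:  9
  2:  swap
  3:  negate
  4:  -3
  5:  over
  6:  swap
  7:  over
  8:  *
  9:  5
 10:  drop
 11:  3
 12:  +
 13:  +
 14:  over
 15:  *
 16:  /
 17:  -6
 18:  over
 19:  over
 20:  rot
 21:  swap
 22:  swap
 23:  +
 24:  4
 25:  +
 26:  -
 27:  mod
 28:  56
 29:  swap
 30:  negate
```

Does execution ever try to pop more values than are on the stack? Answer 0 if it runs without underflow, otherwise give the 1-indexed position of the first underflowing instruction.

2

9 : [9]
swap  — needs 2 operands, stack has 1 → underflow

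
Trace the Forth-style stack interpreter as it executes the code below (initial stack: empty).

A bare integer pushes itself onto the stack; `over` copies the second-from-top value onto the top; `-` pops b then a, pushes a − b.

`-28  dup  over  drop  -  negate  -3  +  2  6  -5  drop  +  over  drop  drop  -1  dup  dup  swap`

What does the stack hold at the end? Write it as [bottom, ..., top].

[-3, -1, -1, -1]

-28    -> [-28]
dup    -> [-28, -28]
over   -> [-28, -28, -28]
drop   -> [-28, -28]
-      -> [0]
negate -> [0]
-3     -> [0, -3]
+      -> [-3]
2      -> [-3, 2]
6      -> [-3, 2, 6]
-5     -> [-3, 2, 6, -5]
drop   -> [-3, 2, 6]
+      -> [-3, 8]
over   -> [-3, 8, -3]
drop   -> [-3, 8]
drop   -> [-3]
-1     -> [-3, -1]
dup    -> [-3, -1, -1]
dup    -> [-3, -1, -1, -1]
swap   -> [-3, -1, -1, -1]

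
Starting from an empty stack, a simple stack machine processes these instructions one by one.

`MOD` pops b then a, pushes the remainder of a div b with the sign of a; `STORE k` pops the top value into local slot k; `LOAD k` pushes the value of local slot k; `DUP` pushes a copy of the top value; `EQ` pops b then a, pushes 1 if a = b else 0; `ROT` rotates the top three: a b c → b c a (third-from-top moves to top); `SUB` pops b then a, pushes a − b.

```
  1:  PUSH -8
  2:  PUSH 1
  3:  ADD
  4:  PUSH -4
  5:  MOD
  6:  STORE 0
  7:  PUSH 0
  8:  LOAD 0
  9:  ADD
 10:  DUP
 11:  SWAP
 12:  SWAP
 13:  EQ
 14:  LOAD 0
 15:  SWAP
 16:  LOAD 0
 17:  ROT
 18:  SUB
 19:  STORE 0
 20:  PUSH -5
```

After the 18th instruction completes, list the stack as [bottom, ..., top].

PUSH -8 → -8
PUSH 1  → -8 1
ADD     → -7
PUSH -4 → -7 -4
MOD     → -3
STORE 0 → (empty)
PUSH 0  → 0
LOAD 0  → 0 -3
ADD     → -3
DUP     → -3 -3
SWAP    → -3 -3
SWAP    → -3 -3
EQ      → 1
LOAD 0  → 1 -3
SWAP    → -3 1
LOAD 0  → -3 1 -3
ROT     → 1 -3 -3
SUB     → 1 0

[1, 0]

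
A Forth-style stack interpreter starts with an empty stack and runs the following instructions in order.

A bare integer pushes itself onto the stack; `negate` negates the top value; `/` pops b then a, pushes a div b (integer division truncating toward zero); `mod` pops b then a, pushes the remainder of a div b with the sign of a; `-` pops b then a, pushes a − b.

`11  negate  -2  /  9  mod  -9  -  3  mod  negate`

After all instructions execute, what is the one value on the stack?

-2

11     → 11
negate → -11
-2     → -11 -2
/      → 5
9      → 5 9
mod    → 5
-9     → 5 -9
-      → 14
3      → 14 3
mod    → 2
negate → -2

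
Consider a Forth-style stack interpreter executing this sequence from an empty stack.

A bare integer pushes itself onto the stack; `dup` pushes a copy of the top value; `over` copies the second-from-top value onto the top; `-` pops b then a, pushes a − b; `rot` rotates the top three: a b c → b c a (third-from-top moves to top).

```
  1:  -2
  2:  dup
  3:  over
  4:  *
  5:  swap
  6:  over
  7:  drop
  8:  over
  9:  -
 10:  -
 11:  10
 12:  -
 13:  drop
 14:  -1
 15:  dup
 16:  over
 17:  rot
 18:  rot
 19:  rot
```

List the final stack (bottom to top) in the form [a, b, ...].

[-1, -1, -1]

-2   → -2
dup  → -2 -2
over → -2 -2 -2
*    → -2 4
swap → 4 -2
over → 4 -2 4
drop → 4 -2
over → 4 -2 4
-    → 4 -6
-    → 10
10   → 10 10
-    → 0
drop → (empty)
-1   → -1
dup  → -1 -1
over → -1 -1 -1
rot  → -1 -1 -1
rot  → -1 -1 -1
rot  → -1 -1 -1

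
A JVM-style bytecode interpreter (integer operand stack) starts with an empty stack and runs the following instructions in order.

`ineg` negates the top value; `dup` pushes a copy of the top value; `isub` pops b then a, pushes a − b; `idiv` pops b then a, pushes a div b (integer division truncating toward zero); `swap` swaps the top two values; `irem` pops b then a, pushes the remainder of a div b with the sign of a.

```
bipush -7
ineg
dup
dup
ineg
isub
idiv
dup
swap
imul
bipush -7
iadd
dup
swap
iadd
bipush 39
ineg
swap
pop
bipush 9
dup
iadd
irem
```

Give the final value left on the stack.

bipush -7 → -7
ineg      → 7
dup       → 7 7
dup       → 7 7 7
ineg      → 7 7 -7
isub      → 7 14
idiv      → 0
dup       → 0 0
swap      → 0 0
imul      → 0
bipush -7 → 0 -7
iadd      → -7
dup       → -7 -7
swap      → -7 -7
iadd      → -14
bipush 39 → -14 39
ineg      → -14 -39
swap      → -39 -14
pop       → -39
bipush 9  → -39 9
dup       → -39 9 9
iadd      → -39 18
irem      → -3

-3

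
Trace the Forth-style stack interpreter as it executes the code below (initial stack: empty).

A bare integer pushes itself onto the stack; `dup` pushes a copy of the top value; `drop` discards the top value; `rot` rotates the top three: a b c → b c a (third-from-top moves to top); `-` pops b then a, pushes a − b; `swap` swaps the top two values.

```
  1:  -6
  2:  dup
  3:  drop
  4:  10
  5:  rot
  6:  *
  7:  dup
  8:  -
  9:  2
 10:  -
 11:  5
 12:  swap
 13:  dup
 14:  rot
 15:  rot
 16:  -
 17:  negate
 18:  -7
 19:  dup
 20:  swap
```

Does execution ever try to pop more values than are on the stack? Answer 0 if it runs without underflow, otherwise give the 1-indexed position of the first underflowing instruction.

5

-6    -6
dup   -6 -6
drop  -6
10    -6 10
rot  — needs 3 operands, stack has 2 → underflow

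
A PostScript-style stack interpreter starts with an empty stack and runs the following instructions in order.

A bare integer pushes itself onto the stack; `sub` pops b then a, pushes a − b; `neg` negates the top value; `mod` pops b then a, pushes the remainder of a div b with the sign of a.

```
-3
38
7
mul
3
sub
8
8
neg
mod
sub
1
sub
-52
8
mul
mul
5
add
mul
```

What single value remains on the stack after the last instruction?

326961

-3  → -3
38  → -3 38
7   → -3 38 7
mul → -3 266
3   → -3 266 3
sub → -3 263
8   → -3 263 8
8   → -3 263 8 8
neg → -3 263 8 -8
mod → -3 263 0
sub → -3 263
1   → -3 263 1
sub → -3 262
-52 → -3 262 -52
8   → -3 262 -52 8
mul → -3 262 -416
mul → -3 -108992
5   → -3 -108992 5
add → -3 -108987
mul → 326961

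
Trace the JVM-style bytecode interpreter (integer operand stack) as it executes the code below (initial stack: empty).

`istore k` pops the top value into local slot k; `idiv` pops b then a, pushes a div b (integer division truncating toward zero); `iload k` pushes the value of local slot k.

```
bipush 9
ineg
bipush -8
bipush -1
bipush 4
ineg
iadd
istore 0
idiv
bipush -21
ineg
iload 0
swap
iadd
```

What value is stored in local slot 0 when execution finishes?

-5

bipush 9   -> [9]
ineg       -> [-9]
bipush -8  -> [-9, -8]
bipush -1  -> [-9, -8, -1]
bipush 4   -> [-9, -8, -1, 4]
ineg       -> [-9, -8, -1, -4]
iadd       -> [-9, -8, -5]
istore 0   -> [-9, -8]
idiv       -> [1]
bipush -21 -> [1, -21]
ineg       -> [1, 21]
iload 0    -> [1, 21, -5]
swap       -> [1, -5, 21]
iadd       -> [1, 16]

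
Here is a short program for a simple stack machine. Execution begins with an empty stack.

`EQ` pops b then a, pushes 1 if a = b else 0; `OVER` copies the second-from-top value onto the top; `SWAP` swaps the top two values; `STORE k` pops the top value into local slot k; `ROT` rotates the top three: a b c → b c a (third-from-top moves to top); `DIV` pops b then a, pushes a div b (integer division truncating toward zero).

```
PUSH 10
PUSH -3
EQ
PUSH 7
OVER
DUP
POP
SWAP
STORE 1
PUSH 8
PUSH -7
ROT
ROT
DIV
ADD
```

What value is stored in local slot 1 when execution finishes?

7

PUSH 10 -> 10
PUSH -3 -> 10 -3
EQ      -> 0
PUSH 7  -> 0 7
OVER    -> 0 7 0
DUP     -> 0 7 0 0
POP     -> 0 7 0
SWAP    -> 0 0 7
STORE 1 -> 0 0
PUSH 8  -> 0 0 8
PUSH -7 -> 0 0 8 -7
ROT     -> 0 8 -7 0
ROT     -> 0 -7 0 8
DIV     -> 0 -7 0
ADD     -> 0 -7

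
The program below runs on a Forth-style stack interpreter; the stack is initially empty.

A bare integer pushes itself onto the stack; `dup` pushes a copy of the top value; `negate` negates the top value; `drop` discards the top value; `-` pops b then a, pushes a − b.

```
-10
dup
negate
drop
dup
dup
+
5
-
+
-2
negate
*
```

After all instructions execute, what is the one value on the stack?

-70

-10     -10
dup     -10 -10
negate  -10 10
drop    -10
dup     -10 -10
dup     -10 -10 -10
+       -10 -20
5       -10 -20 5
-       -10 -25
+       -35
-2      -35 -2
negate  -35 2
*       -70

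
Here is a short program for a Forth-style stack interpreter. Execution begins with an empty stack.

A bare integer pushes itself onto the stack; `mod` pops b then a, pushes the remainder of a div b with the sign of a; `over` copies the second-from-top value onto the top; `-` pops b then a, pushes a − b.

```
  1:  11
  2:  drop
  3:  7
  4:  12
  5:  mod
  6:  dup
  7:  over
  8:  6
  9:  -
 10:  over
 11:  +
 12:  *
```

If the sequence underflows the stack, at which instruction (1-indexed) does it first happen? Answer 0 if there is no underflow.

11   : 11
drop : (empty)
7    : 7
12   : 7 12
mod  : 7
dup  : 7 7
over : 7 7 7
6    : 7 7 7 6
-    : 7 7 1
over : 7 7 1 7
+    : 7 7 8
*    : 7 56

0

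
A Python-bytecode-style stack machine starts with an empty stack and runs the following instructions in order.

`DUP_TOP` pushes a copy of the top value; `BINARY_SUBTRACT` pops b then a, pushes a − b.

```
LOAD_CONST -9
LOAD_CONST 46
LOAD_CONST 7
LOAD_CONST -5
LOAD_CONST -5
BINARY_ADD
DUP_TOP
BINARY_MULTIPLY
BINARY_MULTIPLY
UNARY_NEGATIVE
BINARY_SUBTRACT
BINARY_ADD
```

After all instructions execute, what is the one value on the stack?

737

LOAD_CONST -9   -> -9
LOAD_CONST 46   -> -9 46
LOAD_CONST 7    -> -9 46 7
LOAD_CONST -5   -> -9 46 7 -5
LOAD_CONST -5   -> -9 46 7 -5 -5
BINARY_ADD      -> -9 46 7 -10
DUP_TOP         -> -9 46 7 -10 -10
BINARY_MULTIPLY -> -9 46 7 100
BINARY_MULTIPLY -> -9 46 700
UNARY_NEGATIVE  -> -9 46 -700
BINARY_SUBTRACT -> -9 746
BINARY_ADD      -> 737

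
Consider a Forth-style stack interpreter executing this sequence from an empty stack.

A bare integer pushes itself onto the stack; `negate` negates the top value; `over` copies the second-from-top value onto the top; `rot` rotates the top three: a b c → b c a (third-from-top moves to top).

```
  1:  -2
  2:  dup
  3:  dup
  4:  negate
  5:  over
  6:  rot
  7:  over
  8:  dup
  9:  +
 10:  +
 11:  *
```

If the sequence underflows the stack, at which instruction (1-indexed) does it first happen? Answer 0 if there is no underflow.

-2     : [-2]
dup    : [-2, -2]
dup    : [-2, -2, -2]
negate : [-2, -2, 2]
over   : [-2, -2, 2, -2]
rot    : [-2, 2, -2, -2]
over   : [-2, 2, -2, -2, -2]
dup    : [-2, 2, -2, -2, -2, -2]
+      : [-2, 2, -2, -2, -4]
+      : [-2, 2, -2, -6]
*      : [-2, 2, 12]

0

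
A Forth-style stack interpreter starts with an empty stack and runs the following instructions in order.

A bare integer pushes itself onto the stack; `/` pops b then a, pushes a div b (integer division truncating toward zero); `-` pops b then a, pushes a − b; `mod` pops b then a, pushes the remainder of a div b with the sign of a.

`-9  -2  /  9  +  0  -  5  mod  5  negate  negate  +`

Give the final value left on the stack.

8

-9     → [-9]
-2     → [-9, -2]
/      → [4]
9      → [4, 9]
+      → [13]
0      → [13, 0]
-      → [13]
5      → [13, 5]
mod    → [3]
5      → [3, 5]
negate → [3, -5]
negate → [3, 5]
+      → [8]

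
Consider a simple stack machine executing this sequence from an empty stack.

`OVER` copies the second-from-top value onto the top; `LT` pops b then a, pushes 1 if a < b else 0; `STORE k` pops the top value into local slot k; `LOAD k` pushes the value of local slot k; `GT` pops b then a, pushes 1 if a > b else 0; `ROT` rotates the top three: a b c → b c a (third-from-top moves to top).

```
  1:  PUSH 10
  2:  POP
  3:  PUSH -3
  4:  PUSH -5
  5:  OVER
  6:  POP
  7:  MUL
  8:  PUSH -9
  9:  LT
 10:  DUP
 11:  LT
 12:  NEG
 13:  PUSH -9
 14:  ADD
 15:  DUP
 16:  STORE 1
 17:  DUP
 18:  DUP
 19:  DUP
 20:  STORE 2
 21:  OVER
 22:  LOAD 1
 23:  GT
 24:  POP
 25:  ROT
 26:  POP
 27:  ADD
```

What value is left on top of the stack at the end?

-18

PUSH 10 → [10]
POP     → []
PUSH -3 → [-3]
PUSH -5 → [-3, -5]
OVER    → [-3, -5, -3]
POP     → [-3, -5]
MUL     → [15]
PUSH -9 → [15, -9]
LT      → [0]
DUP     → [0, 0]
LT      → [0]
NEG     → [0]
PUSH -9 → [0, -9]
ADD     → [-9]
DUP     → [-9, -9]
STORE 1 → [-9]
DUP     → [-9, -9]
DUP     → [-9, -9, -9]
DUP     → [-9, -9, -9, -9]
STORE 2 → [-9, -9, -9]
OVER    → [-9, -9, -9, -9]
LOAD 1  → [-9, -9, -9, -9, -9]
GT      → [-9, -9, -9, 0]
POP     → [-9, -9, -9]
ROT     → [-9, -9, -9]
POP     → [-9, -9]
ADD     → [-18]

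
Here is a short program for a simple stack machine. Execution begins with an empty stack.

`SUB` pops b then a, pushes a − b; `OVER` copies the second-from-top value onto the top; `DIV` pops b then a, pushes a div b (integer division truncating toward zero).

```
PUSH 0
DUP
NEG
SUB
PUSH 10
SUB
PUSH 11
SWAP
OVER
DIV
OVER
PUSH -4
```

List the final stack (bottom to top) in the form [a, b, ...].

PUSH 0  → [0]
DUP     → [0, 0]
NEG     → [0, 0]
SUB     → [0]
PUSH 10 → [0, 10]
SUB     → [-10]
PUSH 11 → [-10, 11]
SWAP    → [11, -10]
OVER    → [11, -10, 11]
DIV     → [11, 0]
OVER    → [11, 0, 11]
PUSH -4 → [11, 0, 11, -4]

[11, 0, 11, -4]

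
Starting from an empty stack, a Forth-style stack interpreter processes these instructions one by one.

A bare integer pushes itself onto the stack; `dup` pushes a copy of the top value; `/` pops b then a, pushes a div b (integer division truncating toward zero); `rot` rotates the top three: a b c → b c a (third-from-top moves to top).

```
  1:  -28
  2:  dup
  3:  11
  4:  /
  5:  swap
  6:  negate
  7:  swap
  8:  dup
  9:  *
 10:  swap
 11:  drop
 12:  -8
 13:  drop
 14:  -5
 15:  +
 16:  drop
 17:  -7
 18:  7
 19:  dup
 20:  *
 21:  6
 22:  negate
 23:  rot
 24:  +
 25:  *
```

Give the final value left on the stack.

-28    -> -28
dup    -> -28 -28
11     -> -28 -28 11
/      -> -28 -2
swap   -> -2 -28
negate -> -2 28
swap   -> 28 -2
dup    -> 28 -2 -2
*      -> 28 4
swap   -> 4 28
drop   -> 4
-8     -> 4 -8
drop   -> 4
-5     -> 4 -5
+      -> -1
drop   -> (empty)
-7     -> -7
7      -> -7 7
dup    -> -7 7 7
*      -> -7 49
6      -> -7 49 6
negate -> -7 49 -6
rot    -> 49 -6 -7
+      -> 49 -13
*      -> -637

-637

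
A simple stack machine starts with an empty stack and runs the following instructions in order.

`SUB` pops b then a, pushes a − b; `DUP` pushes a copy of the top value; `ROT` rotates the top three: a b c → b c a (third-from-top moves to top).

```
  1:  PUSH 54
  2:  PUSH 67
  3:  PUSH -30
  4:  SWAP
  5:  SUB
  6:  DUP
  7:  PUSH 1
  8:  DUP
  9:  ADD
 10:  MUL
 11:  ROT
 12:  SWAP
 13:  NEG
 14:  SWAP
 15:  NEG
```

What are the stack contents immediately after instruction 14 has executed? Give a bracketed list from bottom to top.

[-97, 194, 54]

PUSH 54  : 54
PUSH 67  : 54 67
PUSH -30 : 54 67 -30
SWAP     : 54 -30 67
SUB      : 54 -97
DUP      : 54 -97 -97
PUSH 1   : 54 -97 -97 1
DUP      : 54 -97 -97 1 1
ADD      : 54 -97 -97 2
MUL      : 54 -97 -194
ROT      : -97 -194 54
SWAP     : -97 54 -194
NEG      : -97 54 194
SWAP     : -97 194 54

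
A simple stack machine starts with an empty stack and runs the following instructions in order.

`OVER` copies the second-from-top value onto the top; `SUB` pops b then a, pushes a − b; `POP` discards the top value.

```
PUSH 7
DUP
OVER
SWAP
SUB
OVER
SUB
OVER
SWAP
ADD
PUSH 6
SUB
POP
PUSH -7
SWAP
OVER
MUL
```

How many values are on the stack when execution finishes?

PUSH 7   [7]
DUP      [7, 7]
OVER     [7, 7, 7]
SWAP     [7, 7, 7]
SUB      [7, 0]
OVER     [7, 0, 7]
SUB      [7, -7]
OVER     [7, -7, 7]
SWAP     [7, 7, -7]
ADD      [7, 0]
PUSH 6   [7, 0, 6]
SUB      [7, -6]
POP      [7]
PUSH -7  [7, -7]
SWAP     [-7, 7]
OVER     [-7, 7, -7]
MUL      [-7, -49]

2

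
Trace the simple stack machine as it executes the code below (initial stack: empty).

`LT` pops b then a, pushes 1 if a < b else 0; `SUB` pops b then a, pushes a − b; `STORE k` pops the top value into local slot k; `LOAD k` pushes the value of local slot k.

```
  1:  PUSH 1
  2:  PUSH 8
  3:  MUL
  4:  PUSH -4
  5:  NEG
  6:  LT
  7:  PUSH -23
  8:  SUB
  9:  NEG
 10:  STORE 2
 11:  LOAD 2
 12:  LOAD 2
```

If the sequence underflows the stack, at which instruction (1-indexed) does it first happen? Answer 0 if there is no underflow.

0

PUSH 1   -> 1
PUSH 8   -> 1 8
MUL      -> 8
PUSH -4  -> 8 -4
NEG      -> 8 4
LT       -> 0
PUSH -23 -> 0 -23
SUB      -> 23
NEG      -> -23
STORE 2  -> (empty)
LOAD 2   -> -23
LOAD 2   -> -23 -23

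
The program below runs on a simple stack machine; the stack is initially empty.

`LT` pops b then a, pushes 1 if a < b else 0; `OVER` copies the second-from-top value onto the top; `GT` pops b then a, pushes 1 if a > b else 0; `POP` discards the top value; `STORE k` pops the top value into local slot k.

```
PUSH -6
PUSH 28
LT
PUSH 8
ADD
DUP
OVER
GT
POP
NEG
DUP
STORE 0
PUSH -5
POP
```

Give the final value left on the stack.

PUSH -6 : [-6]
PUSH 28 : [-6, 28]
LT      : [1]
PUSH 8  : [1, 8]
ADD     : [9]
DUP     : [9, 9]
OVER    : [9, 9, 9]
GT      : [9, 0]
POP     : [9]
NEG     : [-9]
DUP     : [-9, -9]
STORE 0 : [-9]
PUSH -5 : [-9, -5]
POP     : [-9]

-9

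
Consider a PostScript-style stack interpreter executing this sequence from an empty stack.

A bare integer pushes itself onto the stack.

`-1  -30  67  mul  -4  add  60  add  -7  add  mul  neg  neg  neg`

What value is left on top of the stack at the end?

-1  → -1
-30 → -1 -30
67  → -1 -30 67
mul → -1 -2010
-4  → -1 -2010 -4
add → -1 -2014
60  → -1 -2014 60
add → -1 -1954
-7  → -1 -1954 -7
add → -1 -1961
mul → 1961
neg → -1961
neg → 1961
neg → -1961

-1961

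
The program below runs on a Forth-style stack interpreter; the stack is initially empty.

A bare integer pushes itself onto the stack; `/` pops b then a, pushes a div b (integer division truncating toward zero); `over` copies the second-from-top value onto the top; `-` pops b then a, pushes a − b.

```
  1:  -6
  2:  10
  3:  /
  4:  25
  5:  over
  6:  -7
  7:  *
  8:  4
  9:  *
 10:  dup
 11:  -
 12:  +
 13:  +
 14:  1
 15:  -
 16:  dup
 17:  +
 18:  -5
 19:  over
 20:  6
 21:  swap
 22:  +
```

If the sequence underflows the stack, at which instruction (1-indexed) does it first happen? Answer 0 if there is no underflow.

-6   : -6
10   : -6 10
/    : 0
25   : 0 25
over : 0 25 0
-7   : 0 25 0 -7
*    : 0 25 0
4    : 0 25 0 4
*    : 0 25 0
dup  : 0 25 0 0
-    : 0 25 0
+    : 0 25
+    : 25
1    : 25 1
-    : 24
dup  : 24 24
+    : 48
-5   : 48 -5
over : 48 -5 48
6    : 48 -5 48 6
swap : 48 -5 6 48
+    : 48 -5 54

0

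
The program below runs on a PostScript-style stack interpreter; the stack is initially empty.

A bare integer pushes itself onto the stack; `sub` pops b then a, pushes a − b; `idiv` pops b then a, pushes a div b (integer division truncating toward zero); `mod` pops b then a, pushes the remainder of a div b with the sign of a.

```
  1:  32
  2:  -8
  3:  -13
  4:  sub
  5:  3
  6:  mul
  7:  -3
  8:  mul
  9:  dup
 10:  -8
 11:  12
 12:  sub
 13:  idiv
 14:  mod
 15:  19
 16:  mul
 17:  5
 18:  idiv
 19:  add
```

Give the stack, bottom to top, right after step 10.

[32, -45, -45, -8]

32  : 32
-8  : 32 -8
-13 : 32 -8 -13
sub : 32 5
3   : 32 5 3
mul : 32 15
-3  : 32 15 -3
mul : 32 -45
dup : 32 -45 -45
-8  : 32 -45 -45 -8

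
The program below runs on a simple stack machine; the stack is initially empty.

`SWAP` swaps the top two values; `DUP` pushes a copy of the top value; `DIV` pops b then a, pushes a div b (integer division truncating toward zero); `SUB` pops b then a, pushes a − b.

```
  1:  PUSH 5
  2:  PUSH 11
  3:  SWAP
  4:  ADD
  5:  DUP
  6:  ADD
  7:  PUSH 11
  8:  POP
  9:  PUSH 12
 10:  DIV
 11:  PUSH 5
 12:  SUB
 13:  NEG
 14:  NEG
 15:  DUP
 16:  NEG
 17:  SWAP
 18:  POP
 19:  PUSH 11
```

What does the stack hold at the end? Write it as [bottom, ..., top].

[3, 11]

PUSH 5  -> 5
PUSH 11 -> 5 11
SWAP    -> 11 5
ADD     -> 16
DUP     -> 16 16
ADD     -> 32
PUSH 11 -> 32 11
POP     -> 32
PUSH 12 -> 32 12
DIV     -> 2
PUSH 5  -> 2 5
SUB     -> -3
NEG     -> 3
NEG     -> -3
DUP     -> -3 -3
NEG     -> -3 3
SWAP    -> 3 -3
POP     -> 3
PUSH 11 -> 3 11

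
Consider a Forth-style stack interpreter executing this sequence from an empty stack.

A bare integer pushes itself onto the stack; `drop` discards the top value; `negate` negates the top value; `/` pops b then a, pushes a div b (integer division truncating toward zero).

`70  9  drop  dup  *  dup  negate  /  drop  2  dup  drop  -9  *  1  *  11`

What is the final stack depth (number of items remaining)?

2

70     : [70]
9      : [70, 9]
drop   : [70]
dup    : [70, 70]
*      : [4900]
dup    : [4900, 4900]
negate : [4900, -4900]
/      : [-1]
drop   : []
2      : [2]
dup    : [2, 2]
drop   : [2]
-9     : [2, -9]
*      : [-18]
1      : [-18, 1]
*      : [-18]
11     : [-18, 11]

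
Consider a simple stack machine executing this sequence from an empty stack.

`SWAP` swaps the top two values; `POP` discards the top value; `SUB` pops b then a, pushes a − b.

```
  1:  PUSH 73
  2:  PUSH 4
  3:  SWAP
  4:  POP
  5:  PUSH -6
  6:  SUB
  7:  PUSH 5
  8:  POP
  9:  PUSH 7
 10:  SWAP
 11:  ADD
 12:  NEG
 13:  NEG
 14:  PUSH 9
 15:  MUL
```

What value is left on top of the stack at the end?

PUSH 73 -> [73]
PUSH 4  -> [73, 4]
SWAP    -> [4, 73]
POP     -> [4]
PUSH -6 -> [4, -6]
SUB     -> [10]
PUSH 5  -> [10, 5]
POP     -> [10]
PUSH 7  -> [10, 7]
SWAP    -> [7, 10]
ADD     -> [17]
NEG     -> [-17]
NEG     -> [17]
PUSH 9  -> [17, 9]
MUL     -> [153]

153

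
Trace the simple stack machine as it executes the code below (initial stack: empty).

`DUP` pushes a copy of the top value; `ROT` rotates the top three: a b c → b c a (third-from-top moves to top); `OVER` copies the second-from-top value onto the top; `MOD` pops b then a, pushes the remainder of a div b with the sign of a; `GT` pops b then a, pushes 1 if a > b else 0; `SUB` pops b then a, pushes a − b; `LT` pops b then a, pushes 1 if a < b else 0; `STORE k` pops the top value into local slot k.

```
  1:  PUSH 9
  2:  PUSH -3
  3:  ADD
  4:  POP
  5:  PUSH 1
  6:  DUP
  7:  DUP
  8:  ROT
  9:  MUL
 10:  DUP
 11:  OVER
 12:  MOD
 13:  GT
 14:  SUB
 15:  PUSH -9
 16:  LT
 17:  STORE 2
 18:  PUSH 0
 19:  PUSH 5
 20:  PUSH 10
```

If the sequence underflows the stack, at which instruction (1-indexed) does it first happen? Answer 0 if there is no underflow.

PUSH 9  : 9
PUSH -3 : 9 -3
ADD     : 6
POP     : (empty)
PUSH 1  : 1
DUP     : 1 1
DUP     : 1 1 1
ROT     : 1 1 1
MUL     : 1 1
DUP     : 1 1 1
OVER    : 1 1 1 1
MOD     : 1 1 0
GT      : 1 1
SUB     : 0
PUSH -9 : 0 -9
LT      : 0
STORE 2 : (empty)
PUSH 0  : 0
PUSH 5  : 0 5
PUSH 10 : 0 5 10

0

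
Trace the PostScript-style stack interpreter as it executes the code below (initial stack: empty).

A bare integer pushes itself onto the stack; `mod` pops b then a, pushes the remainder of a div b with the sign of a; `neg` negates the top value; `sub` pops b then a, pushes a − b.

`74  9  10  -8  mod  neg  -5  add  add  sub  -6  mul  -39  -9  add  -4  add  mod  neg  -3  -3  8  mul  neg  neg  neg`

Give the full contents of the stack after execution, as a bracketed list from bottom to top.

74  → 74
9   → 74 9
10  → 74 9 10
-8  → 74 9 10 -8
mod → 74 9 2
neg → 74 9 -2
-5  → 74 9 -2 -5
add → 74 9 -7
add → 74 2
sub → 72
-6  → 72 -6
mul → -432
-39 → -432 -39
-9  → -432 -39 -9
add → -432 -48
-4  → -432 -48 -4
add → -432 -52
mod → -16
neg → 16
-3  → 16 -3
-3  → 16 -3 -3
8   → 16 -3 -3 8
mul → 16 -3 -24
neg → 16 -3 24
neg → 16 -3 -24
neg → 16 -3 24

[16, -3, 24]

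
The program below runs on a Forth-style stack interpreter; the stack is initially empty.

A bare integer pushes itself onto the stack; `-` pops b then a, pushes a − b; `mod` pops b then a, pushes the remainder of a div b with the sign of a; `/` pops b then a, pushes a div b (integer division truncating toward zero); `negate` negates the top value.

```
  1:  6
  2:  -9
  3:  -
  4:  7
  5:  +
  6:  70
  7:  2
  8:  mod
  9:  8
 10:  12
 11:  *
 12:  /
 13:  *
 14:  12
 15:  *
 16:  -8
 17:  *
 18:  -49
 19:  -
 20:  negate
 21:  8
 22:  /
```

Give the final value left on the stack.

-6

6      -> [6]
-9     -> [6, -9]
-      -> [15]
7      -> [15, 7]
+      -> [22]
70     -> [22, 70]
2      -> [22, 70, 2]
mod    -> [22, 0]
8      -> [22, 0, 8]
12     -> [22, 0, 8, 12]
*      -> [22, 0, 96]
/      -> [22, 0]
*      -> [0]
12     -> [0, 12]
*      -> [0]
-8     -> [0, -8]
*      -> [0]
-49    -> [0, -49]
-      -> [49]
negate -> [-49]
8      -> [-49, 8]
/      -> [-6]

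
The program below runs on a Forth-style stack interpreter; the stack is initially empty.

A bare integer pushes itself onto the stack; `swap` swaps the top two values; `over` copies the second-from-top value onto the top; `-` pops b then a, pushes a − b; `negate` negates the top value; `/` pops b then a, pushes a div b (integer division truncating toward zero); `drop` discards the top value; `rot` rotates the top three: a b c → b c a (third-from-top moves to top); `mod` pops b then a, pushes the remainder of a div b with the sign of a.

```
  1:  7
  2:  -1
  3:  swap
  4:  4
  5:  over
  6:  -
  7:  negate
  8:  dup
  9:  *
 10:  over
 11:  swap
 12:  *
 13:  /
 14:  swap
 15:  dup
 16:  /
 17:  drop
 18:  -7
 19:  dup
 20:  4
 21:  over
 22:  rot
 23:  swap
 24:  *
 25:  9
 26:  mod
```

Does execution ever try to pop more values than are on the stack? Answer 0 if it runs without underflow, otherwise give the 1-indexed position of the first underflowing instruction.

0

7      -> [7]
-1     -> [7, -1]
swap   -> [-1, 7]
4      -> [-1, 7, 4]
over   -> [-1, 7, 4, 7]
-      -> [-1, 7, -3]
negate -> [-1, 7, 3]
dup    -> [-1, 7, 3, 3]
*      -> [-1, 7, 9]
over   -> [-1, 7, 9, 7]
swap   -> [-1, 7, 7, 9]
*      -> [-1, 7, 63]
/      -> [-1, 0]
swap   -> [0, -1]
dup    -> [0, -1, -1]
/      -> [0, 1]
drop   -> [0]
-7     -> [0, -7]
dup    -> [0, -7, -7]
4      -> [0, -7, -7, 4]
over   -> [0, -7, -7, 4, -7]
rot    -> [0, -7, 4, -7, -7]
swap   -> [0, -7, 4, -7, -7]
*      -> [0, -7, 4, 49]
9      -> [0, -7, 4, 49, 9]
mod    -> [0, -7, 4, 4]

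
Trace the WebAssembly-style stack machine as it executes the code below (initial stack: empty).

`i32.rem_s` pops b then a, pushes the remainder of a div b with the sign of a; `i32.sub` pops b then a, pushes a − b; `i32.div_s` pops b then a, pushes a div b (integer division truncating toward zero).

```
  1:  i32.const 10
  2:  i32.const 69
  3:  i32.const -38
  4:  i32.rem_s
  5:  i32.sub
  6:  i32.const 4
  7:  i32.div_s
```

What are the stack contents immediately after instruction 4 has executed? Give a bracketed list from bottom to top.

i32.const 10   [10]
i32.const 69   [10, 69]
i32.const -38  [10, 69, -38]
i32.rem_s      [10, 31]

[10, 31]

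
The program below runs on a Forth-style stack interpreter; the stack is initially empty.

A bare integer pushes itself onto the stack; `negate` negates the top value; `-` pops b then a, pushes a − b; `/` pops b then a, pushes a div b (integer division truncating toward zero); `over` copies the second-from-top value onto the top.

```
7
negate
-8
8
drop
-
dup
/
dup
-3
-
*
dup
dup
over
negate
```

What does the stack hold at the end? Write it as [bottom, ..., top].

7       7
negate  -7
-8      -7 -8
8       -7 -8 8
drop    -7 -8
-       1
dup     1 1
/       1
dup     1 1
-3      1 1 -3
-       1 4
*       4
dup     4 4
dup     4 4 4
over    4 4 4 4
negate  4 4 4 -4

[4, 4, 4, -4]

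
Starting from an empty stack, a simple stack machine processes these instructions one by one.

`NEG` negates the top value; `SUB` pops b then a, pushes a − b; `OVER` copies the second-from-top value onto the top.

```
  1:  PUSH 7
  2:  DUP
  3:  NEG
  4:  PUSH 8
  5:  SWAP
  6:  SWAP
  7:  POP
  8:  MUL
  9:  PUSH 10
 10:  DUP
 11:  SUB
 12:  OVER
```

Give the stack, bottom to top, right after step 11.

[-49, 0]

PUSH 7  → 7
DUP     → 7 7
NEG     → 7 -7
PUSH 8  → 7 -7 8
SWAP    → 7 8 -7
SWAP    → 7 -7 8
POP     → 7 -7
MUL     → -49
PUSH 10 → -49 10
DUP     → -49 10 10
SUB     → -49 0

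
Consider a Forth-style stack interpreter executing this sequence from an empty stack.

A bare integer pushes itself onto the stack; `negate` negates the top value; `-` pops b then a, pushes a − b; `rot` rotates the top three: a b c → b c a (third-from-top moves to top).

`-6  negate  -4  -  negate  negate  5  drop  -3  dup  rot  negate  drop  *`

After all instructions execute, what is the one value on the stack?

9

-6     → -6
negate → 6
-4     → 6 -4
-      → 10
negate → -10
negate → 10
5      → 10 5
drop   → 10
-3     → 10 -3
dup    → 10 -3 -3
rot    → -3 -3 10
negate → -3 -3 -10
drop   → -3 -3
*      → 9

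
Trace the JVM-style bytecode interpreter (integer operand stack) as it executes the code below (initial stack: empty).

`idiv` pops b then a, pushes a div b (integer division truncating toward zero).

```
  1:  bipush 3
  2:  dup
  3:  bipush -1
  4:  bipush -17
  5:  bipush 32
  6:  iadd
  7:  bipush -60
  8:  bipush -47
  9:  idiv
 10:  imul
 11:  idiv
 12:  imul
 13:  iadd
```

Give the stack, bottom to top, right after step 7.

[3, 3, -1, 15, -60]

bipush 3   : [3]
dup        : [3, 3]
bipush -1  : [3, 3, -1]
bipush -17 : [3, 3, -1, -17]
bipush 32  : [3, 3, -1, -17, 32]
iadd       : [3, 3, -1, 15]
bipush -60 : [3, 3, -1, 15, -60]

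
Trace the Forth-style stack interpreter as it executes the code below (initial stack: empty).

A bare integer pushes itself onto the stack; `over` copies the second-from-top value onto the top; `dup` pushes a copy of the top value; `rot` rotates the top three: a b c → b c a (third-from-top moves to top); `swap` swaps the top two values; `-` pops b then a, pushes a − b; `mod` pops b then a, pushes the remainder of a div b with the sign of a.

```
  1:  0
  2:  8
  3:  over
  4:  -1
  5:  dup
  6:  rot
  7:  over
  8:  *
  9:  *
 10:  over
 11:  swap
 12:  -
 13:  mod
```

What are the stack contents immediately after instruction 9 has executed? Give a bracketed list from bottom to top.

0    : 0
8    : 0 8
over : 0 8 0
-1   : 0 8 0 -1
dup  : 0 8 0 -1 -1
rot  : 0 8 -1 -1 0
over : 0 8 -1 -1 0 -1
*    : 0 8 -1 -1 0
*    : 0 8 -1 0

[0, 8, -1, 0]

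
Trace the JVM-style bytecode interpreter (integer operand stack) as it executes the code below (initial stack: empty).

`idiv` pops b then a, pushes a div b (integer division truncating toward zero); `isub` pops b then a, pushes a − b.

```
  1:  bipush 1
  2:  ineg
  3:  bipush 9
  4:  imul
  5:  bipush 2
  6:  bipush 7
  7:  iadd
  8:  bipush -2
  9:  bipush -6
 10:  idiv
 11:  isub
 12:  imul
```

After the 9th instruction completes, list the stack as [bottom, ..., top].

[-9, 9, -2, -6]

bipush 1  : [1]
ineg      : [-1]
bipush 9  : [-1, 9]
imul      : [-9]
bipush 2  : [-9, 2]
bipush 7  : [-9, 2, 7]
iadd      : [-9, 9]
bipush -2 : [-9, 9, -2]
bipush -6 : [-9, 9, -2, -6]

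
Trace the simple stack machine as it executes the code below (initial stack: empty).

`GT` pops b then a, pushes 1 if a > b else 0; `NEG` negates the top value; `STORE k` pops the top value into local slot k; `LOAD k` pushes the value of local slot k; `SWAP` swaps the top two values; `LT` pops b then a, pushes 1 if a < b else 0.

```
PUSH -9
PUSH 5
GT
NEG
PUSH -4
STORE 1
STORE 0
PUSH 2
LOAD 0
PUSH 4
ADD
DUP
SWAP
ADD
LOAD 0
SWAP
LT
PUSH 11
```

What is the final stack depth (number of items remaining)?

PUSH -9 -> [-9]
PUSH 5  -> [-9, 5]
GT      -> [0]
NEG     -> [0]
PUSH -4 -> [0, -4]
STORE 1 -> [0]
STORE 0 -> []
PUSH 2  -> [2]
LOAD 0  -> [2, 0]
PUSH 4  -> [2, 0, 4]
ADD     -> [2, 4]
DUP     -> [2, 4, 4]
SWAP    -> [2, 4, 4]
ADD     -> [2, 8]
LOAD 0  -> [2, 8, 0]
SWAP    -> [2, 0, 8]
LT      -> [2, 1]
PUSH 11 -> [2, 1, 11]

3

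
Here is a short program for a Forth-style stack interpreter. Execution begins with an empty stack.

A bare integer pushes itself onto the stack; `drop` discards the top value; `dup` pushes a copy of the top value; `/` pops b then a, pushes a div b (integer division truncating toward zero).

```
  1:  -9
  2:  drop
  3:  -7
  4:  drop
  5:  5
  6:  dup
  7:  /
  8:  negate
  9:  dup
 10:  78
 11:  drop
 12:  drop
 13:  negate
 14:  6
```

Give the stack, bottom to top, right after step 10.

[-1, -1, 78]

-9     → [-9]
drop   → []
-7     → [-7]
drop   → []
5      → [5]
dup    → [5, 5]
/      → [1]
negate → [-1]
dup    → [-1, -1]
78     → [-1, -1, 78]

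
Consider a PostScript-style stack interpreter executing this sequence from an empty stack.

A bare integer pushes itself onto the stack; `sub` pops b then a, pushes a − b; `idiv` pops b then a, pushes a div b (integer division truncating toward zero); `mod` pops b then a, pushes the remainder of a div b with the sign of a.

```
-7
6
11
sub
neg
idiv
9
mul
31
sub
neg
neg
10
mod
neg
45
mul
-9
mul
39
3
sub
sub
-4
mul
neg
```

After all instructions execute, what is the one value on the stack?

-7   → [-7]
6    → [-7, 6]
11   → [-7, 6, 11]
sub  → [-7, -5]
neg  → [-7, 5]
idiv → [-1]
9    → [-1, 9]
mul  → [-9]
31   → [-9, 31]
sub  → [-40]
neg  → [40]
neg  → [-40]
10   → [-40, 10]
mod  → [0]
neg  → [0]
45   → [0, 45]
mul  → [0]
-9   → [0, -9]
mul  → [0]
39   → [0, 39]
3    → [0, 39, 3]
sub  → [0, 36]
sub  → [-36]
-4   → [-36, -4]
mul  → [144]
neg  → [-144]

-144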